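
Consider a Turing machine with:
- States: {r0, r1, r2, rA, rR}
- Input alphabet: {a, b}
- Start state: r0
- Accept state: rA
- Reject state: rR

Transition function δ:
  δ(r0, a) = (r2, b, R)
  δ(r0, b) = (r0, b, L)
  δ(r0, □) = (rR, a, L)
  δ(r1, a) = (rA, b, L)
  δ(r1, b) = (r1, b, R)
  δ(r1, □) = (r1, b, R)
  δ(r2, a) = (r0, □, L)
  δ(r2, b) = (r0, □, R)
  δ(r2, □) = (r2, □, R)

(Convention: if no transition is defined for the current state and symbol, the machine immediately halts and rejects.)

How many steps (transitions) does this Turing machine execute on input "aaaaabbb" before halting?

Execution trace:
Initial: [r0]aaaaabbb
Step 1: δ(r0, a) = (r2, b, R) → b[r2]aaaabbb
Step 2: δ(r2, a) = (r0, □, L) → [r0]b□aaabbb
Step 3: δ(r0, b) = (r0, b, L) → [r0]□b□aaabbb
Step 4: δ(r0, □) = (rR, a, L) → [rR]□ab□aaabbb

The machine reaches the reject state rR and halts.

The machine executed 4 steps before halting.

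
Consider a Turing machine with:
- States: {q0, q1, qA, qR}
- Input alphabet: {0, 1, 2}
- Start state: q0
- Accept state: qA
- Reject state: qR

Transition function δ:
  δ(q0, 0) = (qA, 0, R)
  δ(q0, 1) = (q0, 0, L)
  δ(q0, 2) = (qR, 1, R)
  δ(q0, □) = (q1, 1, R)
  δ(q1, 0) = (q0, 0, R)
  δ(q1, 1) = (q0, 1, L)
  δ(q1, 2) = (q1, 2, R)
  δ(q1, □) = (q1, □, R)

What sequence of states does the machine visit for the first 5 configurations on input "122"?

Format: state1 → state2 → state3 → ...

Execution trace:
Initial: [q0]122
Step 1: δ(q0, 1) = (q0, 0, L) → [q0]□022
Step 2: δ(q0, □) = (q1, 1, R) → 1[q1]022
Step 3: δ(q1, 0) = (q0, 0, R) → 10[q0]22
Step 4: δ(q0, 2) = (qR, 1, R) → 101[qR]2

The machine reaches the reject state qR and halts.

State sequence: q0 → q0 → q1 → q0 → qR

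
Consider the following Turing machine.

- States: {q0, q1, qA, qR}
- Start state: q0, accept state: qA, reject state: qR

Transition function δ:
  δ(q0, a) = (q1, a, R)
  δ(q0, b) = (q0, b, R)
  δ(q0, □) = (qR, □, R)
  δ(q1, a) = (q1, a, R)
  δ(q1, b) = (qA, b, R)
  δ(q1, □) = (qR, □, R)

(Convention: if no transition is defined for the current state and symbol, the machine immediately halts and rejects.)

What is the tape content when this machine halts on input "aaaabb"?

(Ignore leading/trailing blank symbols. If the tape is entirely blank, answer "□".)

Execution trace:
Initial: [q0]aaaabb
Step 1: δ(q0, a) = (q1, a, R) → a[q1]aaabb
Step 2: δ(q1, a) = (q1, a, R) → aa[q1]aabb
Step 3: δ(q1, a) = (q1, a, R) → aaa[q1]abb
Step 4: δ(q1, a) = (q1, a, R) → aaaa[q1]bb
Step 5: δ(q1, b) = (qA, b, R) → aaaab[qA]b

The machine reaches the accept state qA and halts.

Final tape (ignoring leading/trailing blanks): aaaabb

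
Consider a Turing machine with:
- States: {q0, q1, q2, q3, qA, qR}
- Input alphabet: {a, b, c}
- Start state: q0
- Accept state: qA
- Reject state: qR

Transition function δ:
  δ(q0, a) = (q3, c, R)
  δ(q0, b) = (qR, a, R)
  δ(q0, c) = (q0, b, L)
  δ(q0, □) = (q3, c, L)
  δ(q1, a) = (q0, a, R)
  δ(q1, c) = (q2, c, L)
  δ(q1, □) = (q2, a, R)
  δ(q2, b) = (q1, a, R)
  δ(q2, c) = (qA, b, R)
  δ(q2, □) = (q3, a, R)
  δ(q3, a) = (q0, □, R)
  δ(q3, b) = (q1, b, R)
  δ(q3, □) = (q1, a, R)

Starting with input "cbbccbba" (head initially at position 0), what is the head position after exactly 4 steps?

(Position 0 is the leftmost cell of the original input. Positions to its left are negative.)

Execution trace (head position shown):
Step 0: [q0]cbbccbba  (head at position 0)
Step 1: move left → [q0]□bbbccbba  (head at position -1)
Step 2: move left → [q3]□cbbbccbba  (head at position -2)
Step 3: move right → a[q1]cbbbccbba  (head at position -1)
Step 4: move left → [q2]acbbbccbba  (head at position -2)

After 4 steps, the head is at position -2.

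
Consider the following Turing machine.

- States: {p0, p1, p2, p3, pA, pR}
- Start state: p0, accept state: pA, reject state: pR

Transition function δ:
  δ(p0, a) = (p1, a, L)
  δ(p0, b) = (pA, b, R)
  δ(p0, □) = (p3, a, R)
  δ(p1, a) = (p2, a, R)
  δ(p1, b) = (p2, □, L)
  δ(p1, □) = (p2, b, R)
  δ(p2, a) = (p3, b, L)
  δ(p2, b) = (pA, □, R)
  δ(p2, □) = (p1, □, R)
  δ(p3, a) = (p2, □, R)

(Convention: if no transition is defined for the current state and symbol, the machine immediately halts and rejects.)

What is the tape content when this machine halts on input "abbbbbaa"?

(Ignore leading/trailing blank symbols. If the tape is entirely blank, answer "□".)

Execution trace:
Initial: [p0]abbbbbaa
Step 1: δ(p0, a) = (p1, a, L) → [p1]□abbbbbaa
Step 2: δ(p1, □) = (p2, b, R) → b[p2]abbbbbaa
Step 3: δ(p2, a) = (p3, b, L) → [p3]bbbbbbbaa

No transition is defined for δ(p3, b). By convention the machine halts and rejects.

Final tape (ignoring leading/trailing blanks): bbbbbbbaa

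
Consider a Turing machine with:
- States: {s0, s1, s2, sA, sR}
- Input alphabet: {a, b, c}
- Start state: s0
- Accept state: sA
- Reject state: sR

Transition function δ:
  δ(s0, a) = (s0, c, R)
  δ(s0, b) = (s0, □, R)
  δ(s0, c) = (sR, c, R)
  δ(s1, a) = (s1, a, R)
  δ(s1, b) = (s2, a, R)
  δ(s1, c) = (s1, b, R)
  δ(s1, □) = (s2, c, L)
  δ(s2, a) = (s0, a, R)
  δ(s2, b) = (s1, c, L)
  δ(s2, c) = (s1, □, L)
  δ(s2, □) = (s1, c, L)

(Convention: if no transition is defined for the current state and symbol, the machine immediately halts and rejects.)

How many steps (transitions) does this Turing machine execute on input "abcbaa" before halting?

Execution trace:
Initial: [s0]abcbaa
Step 1: δ(s0, a) = (s0, c, R) → c[s0]bcbaa
Step 2: δ(s0, b) = (s0, □, R) → c□[s0]cbaa
Step 3: δ(s0, c) = (sR, c, R) → c□c[sR]baa

The machine reaches the reject state sR and halts.

The machine executed 3 steps before halting.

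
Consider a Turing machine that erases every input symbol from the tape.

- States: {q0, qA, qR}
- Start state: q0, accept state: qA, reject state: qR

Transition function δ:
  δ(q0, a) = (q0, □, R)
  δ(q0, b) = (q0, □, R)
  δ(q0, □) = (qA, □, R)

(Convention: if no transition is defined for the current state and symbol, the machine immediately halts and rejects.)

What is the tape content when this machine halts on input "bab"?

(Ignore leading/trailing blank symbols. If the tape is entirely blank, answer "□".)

Execution trace:
Initial: [q0]bab
Step 1: δ(q0, b) = (q0, □, R) → □[q0]ab
Step 2: δ(q0, a) = (q0, □, R) → □□[q0]b
Step 3: δ(q0, b) = (q0, □, R) → □□□[q0]□
Step 4: δ(q0, □) = (qA, □, R) → □□□□[qA]□

The machine reaches the accept state qA and halts.

Final tape (ignoring leading/trailing blanks): □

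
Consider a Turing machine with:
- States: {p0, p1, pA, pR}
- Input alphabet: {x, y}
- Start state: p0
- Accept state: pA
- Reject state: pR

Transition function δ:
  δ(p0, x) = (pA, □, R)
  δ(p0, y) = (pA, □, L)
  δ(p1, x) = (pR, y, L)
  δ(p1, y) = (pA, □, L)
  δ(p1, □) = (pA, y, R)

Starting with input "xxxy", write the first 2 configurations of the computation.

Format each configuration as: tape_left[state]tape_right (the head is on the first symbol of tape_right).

Transitions applied:
Step 1: δ(p0, x) = (pA, □, R)

The first 2 configurations are:
[p0]xxxy ⊢ □[pA]xxy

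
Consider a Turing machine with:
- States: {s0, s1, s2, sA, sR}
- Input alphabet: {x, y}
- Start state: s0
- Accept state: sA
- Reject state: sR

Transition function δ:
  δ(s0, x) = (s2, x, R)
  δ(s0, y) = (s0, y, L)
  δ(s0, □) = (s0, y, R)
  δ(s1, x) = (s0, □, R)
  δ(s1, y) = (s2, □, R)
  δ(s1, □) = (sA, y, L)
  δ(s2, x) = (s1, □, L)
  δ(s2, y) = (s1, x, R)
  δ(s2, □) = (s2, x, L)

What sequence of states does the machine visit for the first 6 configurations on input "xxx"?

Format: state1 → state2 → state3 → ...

Execution trace:
Initial: [s0]xxx
Step 1: δ(s0, x) = (s2, x, R) → x[s2]xx
Step 2: δ(s2, x) = (s1, □, L) → [s1]x□x
Step 3: δ(s1, x) = (s0, □, R) → □[s0]□x
Step 4: δ(s0, □) = (s0, y, R) → □y[s0]x
Step 5: δ(s0, x) = (s2, x, R) → □yx[s2]□

State sequence: s0 → s2 → s1 → s0 → s0 → s2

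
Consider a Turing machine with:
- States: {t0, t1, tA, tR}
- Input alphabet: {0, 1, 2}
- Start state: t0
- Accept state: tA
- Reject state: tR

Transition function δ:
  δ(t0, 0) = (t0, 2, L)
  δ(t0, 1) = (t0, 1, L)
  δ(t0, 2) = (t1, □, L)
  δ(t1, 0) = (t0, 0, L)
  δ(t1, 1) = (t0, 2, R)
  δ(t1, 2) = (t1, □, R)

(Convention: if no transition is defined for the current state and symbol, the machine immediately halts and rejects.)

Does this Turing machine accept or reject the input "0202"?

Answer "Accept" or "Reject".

Execution trace:
Initial: [t0]0202
Step 1: δ(t0, 0) = (t0, 2, L) → [t0]□2202

No transition is defined for δ(t0, □). By convention the machine halts and rejects.

Answer: Reject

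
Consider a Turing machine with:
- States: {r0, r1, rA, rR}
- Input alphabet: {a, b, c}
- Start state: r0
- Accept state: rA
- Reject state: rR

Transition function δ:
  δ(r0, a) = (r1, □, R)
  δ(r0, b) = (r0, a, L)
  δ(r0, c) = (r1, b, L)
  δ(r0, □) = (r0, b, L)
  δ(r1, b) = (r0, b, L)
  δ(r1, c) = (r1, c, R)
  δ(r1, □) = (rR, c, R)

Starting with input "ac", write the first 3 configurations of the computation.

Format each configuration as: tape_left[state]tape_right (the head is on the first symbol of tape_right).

Transitions applied:
Step 1: δ(r0, a) = (r1, □, R)
Step 2: δ(r1, c) = (r1, c, R)

The first 3 configurations are:
[r0]ac ⊢ □[r1]c ⊢ □c[r1]□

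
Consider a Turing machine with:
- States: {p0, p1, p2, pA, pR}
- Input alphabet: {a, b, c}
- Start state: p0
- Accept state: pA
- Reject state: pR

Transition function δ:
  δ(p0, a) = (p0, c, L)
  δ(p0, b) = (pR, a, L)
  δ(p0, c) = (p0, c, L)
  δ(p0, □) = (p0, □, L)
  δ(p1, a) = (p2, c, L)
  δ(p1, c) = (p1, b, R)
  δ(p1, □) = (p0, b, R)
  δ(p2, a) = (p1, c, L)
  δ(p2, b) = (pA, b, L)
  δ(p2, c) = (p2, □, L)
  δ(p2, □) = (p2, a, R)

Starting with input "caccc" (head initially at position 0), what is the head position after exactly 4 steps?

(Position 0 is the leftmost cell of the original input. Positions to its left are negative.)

Execution trace (head position shown):
Step 0: [p0]caccc  (head at position 0)
Step 1: move left → [p0]□caccc  (head at position -1)
Step 2: move left → [p0]□□caccc  (head at position -2)
Step 3: move left → [p0]□□□caccc  (head at position -3)
Step 4: move left → [p0]□□□□caccc  (head at position -4)

After 4 steps, the head is at position -4.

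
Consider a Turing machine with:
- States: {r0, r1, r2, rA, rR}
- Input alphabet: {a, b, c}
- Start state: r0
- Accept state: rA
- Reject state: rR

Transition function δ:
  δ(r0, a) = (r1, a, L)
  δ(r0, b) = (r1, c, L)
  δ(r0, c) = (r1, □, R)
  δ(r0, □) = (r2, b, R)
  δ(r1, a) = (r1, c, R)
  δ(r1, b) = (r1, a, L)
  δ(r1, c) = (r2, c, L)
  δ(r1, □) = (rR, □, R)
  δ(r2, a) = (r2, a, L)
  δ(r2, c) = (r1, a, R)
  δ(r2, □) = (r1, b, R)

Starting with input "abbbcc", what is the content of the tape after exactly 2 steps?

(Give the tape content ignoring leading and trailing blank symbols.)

Execution trace:
Initial: [r0]abbbcc
Step 1: δ(r0, a) = (r1, a, L) → [r1]□abbbcc
Step 2: δ(r1, □) = (rR, □, R) → □[rR]abbbcc

The machine reaches the reject state rR and halts.

After 2 steps, the tape (ignoring leading/trailing blanks) is: abbbcc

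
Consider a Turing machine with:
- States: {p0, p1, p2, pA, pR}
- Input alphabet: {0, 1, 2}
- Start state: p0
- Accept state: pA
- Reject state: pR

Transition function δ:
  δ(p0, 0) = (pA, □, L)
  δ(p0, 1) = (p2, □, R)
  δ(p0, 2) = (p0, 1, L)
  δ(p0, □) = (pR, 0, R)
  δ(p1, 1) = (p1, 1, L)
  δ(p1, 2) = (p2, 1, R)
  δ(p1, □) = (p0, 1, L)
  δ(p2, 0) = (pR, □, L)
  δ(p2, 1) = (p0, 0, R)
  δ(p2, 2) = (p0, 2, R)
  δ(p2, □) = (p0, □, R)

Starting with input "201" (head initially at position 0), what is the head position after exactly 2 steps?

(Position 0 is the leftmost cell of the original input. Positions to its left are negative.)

Execution trace (head position shown):
Step 0: [p0]201  (head at position 0)
Step 1: move left → [p0]□101  (head at position -1)
Step 2: move right → 0[pR]101  (head at position 0)

After 2 steps, the head is at position 0.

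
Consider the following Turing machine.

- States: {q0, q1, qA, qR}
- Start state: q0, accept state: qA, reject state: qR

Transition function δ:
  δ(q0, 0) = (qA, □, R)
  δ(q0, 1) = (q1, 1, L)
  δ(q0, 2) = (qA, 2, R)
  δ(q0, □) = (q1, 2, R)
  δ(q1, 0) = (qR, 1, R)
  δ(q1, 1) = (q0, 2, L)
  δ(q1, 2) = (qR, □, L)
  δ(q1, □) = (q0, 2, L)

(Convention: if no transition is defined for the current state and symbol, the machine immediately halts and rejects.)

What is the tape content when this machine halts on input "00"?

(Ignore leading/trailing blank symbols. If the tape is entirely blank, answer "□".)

Execution trace:
Initial: [q0]00
Step 1: δ(q0, 0) = (qA, □, R) → □[qA]0

The machine reaches the accept state qA and halts.

Final tape (ignoring leading/trailing blanks): 0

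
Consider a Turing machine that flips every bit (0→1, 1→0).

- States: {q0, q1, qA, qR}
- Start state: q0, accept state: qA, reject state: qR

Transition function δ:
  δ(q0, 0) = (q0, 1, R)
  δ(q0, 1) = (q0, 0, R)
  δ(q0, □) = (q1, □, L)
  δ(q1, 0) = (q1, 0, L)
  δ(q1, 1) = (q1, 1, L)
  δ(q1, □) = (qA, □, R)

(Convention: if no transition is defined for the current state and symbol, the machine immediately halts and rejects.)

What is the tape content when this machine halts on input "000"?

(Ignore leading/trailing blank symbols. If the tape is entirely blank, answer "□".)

Execution trace:
Initial: [q0]000
Step 1: δ(q0, 0) = (q0, 1, R) → 1[q0]00
Step 2: δ(q0, 0) = (q0, 1, R) → 11[q0]0
Step 3: δ(q0, 0) = (q0, 1, R) → 111[q0]□
Step 4: δ(q0, □) = (q1, □, L) → 11[q1]1□
Step 5: δ(q1, 1) = (q1, 1, L) → 1[q1]11□
Step 6: δ(q1, 1) = (q1, 1, L) → [q1]111□
Step 7: δ(q1, 1) = (q1, 1, L) → [q1]□111□
Step 8: δ(q1, □) = (qA, □, R) → □[qA]111□

The machine reaches the accept state qA and halts.

Final tape (ignoring leading/trailing blanks): 111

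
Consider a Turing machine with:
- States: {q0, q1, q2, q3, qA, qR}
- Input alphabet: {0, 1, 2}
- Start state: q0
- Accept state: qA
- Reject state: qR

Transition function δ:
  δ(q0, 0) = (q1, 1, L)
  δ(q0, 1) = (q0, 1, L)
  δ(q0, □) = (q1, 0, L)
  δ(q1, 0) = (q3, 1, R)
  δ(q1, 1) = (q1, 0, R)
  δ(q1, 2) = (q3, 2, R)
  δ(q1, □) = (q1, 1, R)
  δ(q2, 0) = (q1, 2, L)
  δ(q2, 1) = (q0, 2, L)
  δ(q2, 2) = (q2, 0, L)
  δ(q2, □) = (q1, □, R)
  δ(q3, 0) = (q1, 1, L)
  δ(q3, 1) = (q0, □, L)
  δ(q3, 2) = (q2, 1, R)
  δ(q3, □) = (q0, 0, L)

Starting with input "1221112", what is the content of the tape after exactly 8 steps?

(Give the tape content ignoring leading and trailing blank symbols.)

Execution trace:
Initial: [q0]1221112
Step 1: δ(q0, 1) = (q0, 1, L) → [q0]□1221112
Step 2: δ(q0, □) = (q1, 0, L) → [q1]□01221112
Step 3: δ(q1, □) = (q1, 1, R) → 1[q1]01221112
Step 4: δ(q1, 0) = (q3, 1, R) → 11[q3]1221112
Step 5: δ(q3, 1) = (q0, □, L) → 1[q0]1□221112
Step 6: δ(q0, 1) = (q0, 1, L) → [q0]11□221112
Step 7: δ(q0, 1) = (q0, 1, L) → [q0]□11□221112
Step 8: δ(q0, □) = (q1, 0, L) → [q1]□011□221112

After 8 steps, the tape (ignoring leading/trailing blanks) is: 011□221112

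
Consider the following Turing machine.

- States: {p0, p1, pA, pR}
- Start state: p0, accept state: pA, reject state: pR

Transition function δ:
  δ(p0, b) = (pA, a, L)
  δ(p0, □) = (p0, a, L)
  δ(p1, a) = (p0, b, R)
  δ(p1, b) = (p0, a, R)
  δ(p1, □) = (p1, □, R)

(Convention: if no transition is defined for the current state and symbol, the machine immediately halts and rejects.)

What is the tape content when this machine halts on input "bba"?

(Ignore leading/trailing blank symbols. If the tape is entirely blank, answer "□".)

Execution trace:
Initial: [p0]bba
Step 1: δ(p0, b) = (pA, a, L) → [pA]□aba

The machine reaches the accept state pA and halts.

Final tape (ignoring leading/trailing blanks): aba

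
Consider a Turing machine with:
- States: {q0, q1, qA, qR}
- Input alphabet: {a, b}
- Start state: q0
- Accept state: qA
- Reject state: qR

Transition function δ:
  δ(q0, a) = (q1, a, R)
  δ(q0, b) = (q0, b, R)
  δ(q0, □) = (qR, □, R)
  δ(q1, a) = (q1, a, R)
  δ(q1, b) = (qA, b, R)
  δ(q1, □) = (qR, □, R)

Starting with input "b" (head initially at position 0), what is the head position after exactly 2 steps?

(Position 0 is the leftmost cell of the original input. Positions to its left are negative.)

Execution trace (head position shown):
Step 0: [q0]b  (head at position 0)
Step 1: move right → b[q0]□  (head at position 1)
Step 2: move right → b□[qR]□  (head at position 2)

After 2 steps, the head is at position 2.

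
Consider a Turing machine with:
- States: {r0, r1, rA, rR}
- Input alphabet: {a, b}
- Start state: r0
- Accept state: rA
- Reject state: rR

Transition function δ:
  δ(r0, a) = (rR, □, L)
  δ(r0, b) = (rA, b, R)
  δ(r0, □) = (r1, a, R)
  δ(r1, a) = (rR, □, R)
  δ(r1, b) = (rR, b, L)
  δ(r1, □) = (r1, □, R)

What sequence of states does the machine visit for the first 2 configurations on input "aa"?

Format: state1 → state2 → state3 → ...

Execution trace:
Initial: [r0]aa
Step 1: δ(r0, a) = (rR, □, L) → [rR]□□a

The machine reaches the reject state rR and halts.

State sequence: r0 → rR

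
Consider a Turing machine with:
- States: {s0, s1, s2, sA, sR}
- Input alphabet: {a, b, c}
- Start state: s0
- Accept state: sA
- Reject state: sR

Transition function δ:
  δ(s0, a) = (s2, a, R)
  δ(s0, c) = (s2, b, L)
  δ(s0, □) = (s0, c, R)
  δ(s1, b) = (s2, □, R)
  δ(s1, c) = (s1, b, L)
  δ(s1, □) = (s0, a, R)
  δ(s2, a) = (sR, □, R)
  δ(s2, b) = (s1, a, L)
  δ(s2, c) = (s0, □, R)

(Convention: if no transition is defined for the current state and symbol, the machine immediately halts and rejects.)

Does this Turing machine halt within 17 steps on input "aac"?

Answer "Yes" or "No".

Execution trace:
Initial: [s0]aac
Step 1: δ(s0, a) = (s2, a, R) → a[s2]ac
Step 2: δ(s2, a) = (sR, □, R) → a□[sR]c

The machine reaches the reject state sR and halts.
The machine halted after 2 steps (within the 17-step bound).

Answer: Yes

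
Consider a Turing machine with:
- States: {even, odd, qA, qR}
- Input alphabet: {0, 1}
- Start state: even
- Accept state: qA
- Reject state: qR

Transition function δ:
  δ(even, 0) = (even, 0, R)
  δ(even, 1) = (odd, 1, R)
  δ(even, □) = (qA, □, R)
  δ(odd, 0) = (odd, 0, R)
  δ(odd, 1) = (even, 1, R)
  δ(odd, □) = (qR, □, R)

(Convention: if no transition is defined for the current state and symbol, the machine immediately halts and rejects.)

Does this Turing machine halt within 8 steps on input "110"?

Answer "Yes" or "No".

Execution trace:
Initial: [even]110
Step 1: δ(even, 1) = (odd, 1, R) → 1[odd]10
Step 2: δ(odd, 1) = (even, 1, R) → 11[even]0
Step 3: δ(even, 0) = (even, 0, R) → 110[even]□
Step 4: δ(even, □) = (qA, □, R) → 110□[qA]□

The machine reaches the accept state qA and halts.
The machine halted after 4 steps (within the 8-step bound).

Answer: Yes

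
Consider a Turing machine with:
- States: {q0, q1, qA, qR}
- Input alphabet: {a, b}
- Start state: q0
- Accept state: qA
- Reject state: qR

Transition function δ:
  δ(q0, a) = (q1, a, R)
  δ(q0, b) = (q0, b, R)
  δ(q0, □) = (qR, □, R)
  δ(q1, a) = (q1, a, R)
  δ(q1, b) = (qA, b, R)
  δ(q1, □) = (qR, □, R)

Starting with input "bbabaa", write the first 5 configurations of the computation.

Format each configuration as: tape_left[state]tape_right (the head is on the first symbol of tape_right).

Transitions applied:
Step 1: δ(q0, b) = (q0, b, R)
Step 2: δ(q0, b) = (q0, b, R)
Step 3: δ(q0, a) = (q1, a, R)
Step 4: δ(q1, b) = (qA, b, R)

The first 5 configurations are:
[q0]bbabaa ⊢ b[q0]babaa ⊢ bb[q0]abaa ⊢ bba[q1]baa ⊢ bbab[qA]aa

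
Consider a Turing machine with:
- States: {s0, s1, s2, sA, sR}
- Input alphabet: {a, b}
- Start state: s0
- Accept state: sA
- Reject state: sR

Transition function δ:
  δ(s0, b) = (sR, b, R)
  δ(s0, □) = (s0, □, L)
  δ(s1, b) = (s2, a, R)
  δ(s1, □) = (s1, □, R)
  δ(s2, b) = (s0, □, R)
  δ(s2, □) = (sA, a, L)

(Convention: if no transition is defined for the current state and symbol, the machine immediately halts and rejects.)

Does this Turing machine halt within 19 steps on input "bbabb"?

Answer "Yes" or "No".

Execution trace:
Initial: [s0]bbabb
Step 1: δ(s0, b) = (sR, b, R) → b[sR]babb

The machine reaches the reject state sR and halts.
The machine halted after 1 step (within the 19-step bound).

Answer: Yes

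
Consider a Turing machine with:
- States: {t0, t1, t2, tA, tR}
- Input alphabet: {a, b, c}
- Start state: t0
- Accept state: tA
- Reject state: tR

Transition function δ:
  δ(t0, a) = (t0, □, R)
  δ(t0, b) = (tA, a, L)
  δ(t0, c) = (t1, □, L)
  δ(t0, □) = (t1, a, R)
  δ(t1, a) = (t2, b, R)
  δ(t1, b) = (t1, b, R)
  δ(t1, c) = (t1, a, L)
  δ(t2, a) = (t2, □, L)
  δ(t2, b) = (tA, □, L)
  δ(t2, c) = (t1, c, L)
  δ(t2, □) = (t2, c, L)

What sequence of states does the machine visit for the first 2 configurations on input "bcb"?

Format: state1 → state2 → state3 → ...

Execution trace:
Initial: [t0]bcb
Step 1: δ(t0, b) = (tA, a, L) → [tA]□acb

The machine reaches the accept state tA and halts.

State sequence: t0 → tA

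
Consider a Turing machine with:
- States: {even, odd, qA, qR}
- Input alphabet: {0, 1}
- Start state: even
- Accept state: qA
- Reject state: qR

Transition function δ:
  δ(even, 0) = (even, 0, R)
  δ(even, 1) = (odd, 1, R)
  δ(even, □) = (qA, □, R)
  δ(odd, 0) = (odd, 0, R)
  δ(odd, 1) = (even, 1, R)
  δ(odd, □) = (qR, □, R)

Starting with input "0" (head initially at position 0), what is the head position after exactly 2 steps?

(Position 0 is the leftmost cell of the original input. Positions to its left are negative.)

Execution trace (head position shown):
Step 0: [even]0  (head at position 0)
Step 1: move right → 0[even]□  (head at position 1)
Step 2: move right → 0□[qA]□  (head at position 2)

After 2 steps, the head is at position 2.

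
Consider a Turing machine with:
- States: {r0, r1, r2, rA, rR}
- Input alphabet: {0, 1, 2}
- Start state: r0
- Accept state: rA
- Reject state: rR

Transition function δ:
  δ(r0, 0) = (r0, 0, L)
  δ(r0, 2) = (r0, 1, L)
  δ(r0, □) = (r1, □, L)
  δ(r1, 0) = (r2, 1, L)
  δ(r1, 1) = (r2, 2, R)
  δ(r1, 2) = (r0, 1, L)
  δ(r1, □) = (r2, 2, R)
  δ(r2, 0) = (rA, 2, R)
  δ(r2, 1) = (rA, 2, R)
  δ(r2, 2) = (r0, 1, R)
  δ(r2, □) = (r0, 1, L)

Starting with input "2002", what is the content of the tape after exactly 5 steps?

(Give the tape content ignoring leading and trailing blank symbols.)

Execution trace:
Initial: [r0]2002
Step 1: δ(r0, 2) = (r0, 1, L) → [r0]□1002
Step 2: δ(r0, □) = (r1, □, L) → [r1]□□1002
Step 3: δ(r1, □) = (r2, 2, R) → 2[r2]□1002
Step 4: δ(r2, □) = (r0, 1, L) → [r0]211002
Step 5: δ(r0, 2) = (r0, 1, L) → [r0]□111002

After 5 steps, the tape (ignoring leading/trailing blanks) is: 111002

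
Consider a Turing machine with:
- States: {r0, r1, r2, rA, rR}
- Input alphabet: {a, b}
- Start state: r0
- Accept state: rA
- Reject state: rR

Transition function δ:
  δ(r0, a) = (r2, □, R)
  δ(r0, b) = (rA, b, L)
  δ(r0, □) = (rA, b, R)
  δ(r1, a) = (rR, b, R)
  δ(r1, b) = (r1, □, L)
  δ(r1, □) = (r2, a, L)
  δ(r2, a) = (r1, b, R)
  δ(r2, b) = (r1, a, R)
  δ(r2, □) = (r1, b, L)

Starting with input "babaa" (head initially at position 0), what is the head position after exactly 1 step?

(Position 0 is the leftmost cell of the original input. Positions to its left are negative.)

Execution trace (head position shown):
Step 0: [r0]babaa  (head at position 0)
Step 1: move left → [rA]□babaa  (head at position -1)

After 1 step, the head is at position -1.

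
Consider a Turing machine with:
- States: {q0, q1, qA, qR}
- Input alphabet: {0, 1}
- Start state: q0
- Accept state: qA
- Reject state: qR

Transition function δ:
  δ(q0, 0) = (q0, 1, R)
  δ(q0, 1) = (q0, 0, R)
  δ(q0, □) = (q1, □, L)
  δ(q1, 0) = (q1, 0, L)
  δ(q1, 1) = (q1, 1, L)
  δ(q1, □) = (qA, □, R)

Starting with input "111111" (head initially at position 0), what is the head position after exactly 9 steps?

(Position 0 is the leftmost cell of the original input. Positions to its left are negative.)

Execution trace (head position shown):
Step 0: [q0]111111  (head at position 0)
Step 1: move right → 0[q0]11111  (head at position 1)
Step 2: move right → 00[q0]1111  (head at position 2)
Step 3: move right → 000[q0]111  (head at position 3)
Step 4: move right → 0000[q0]11  (head at position 4)
Step 5: move right → 00000[q0]1  (head at position 5)
Step 6: move right → 000000[q0]□  (head at position 6)
Step 7: move left → 00000[q1]0□  (head at position 5)
Step 8: move left → 0000[q1]00□  (head at position 4)
Step 9: move left → 000[q1]000□  (head at position 3)

After 9 steps, the head is at position 3.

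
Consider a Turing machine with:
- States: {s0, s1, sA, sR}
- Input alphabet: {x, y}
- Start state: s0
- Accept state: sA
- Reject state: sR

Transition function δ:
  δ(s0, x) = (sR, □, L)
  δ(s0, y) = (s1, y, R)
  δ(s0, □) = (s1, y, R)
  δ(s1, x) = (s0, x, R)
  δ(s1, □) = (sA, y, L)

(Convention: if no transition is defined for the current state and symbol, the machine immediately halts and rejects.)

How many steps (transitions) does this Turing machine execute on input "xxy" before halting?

Execution trace:
Initial: [s0]xxy
Step 1: δ(s0, x) = (sR, □, L) → [sR]□□xy

The machine reaches the reject state sR and halts.

The machine executed 1 step before halting.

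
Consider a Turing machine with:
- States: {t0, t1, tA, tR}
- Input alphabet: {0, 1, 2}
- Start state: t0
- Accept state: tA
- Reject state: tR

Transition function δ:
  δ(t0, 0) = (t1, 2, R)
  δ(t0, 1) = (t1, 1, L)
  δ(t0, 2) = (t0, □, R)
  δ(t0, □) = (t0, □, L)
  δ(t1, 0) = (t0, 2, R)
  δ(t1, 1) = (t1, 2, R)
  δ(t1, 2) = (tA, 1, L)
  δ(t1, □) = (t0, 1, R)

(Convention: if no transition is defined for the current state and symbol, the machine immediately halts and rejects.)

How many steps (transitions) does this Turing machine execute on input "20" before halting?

Execution trace:
Initial: [t0]20
Step 1: δ(t0, 2) = (t0, □, R) → □[t0]0
Step 2: δ(t0, 0) = (t1, 2, R) → □2[t1]□
Step 3: δ(t1, □) = (t0, 1, R) → □21[t0]□
Step 4: δ(t0, □) = (t0, □, L) → □2[t0]1□
Step 5: δ(t0, 1) = (t1, 1, L) → □[t1]21□
Step 6: δ(t1, 2) = (tA, 1, L) → [tA]□11□

The machine reaches the accept state tA and halts.

The machine executed 6 steps before halting.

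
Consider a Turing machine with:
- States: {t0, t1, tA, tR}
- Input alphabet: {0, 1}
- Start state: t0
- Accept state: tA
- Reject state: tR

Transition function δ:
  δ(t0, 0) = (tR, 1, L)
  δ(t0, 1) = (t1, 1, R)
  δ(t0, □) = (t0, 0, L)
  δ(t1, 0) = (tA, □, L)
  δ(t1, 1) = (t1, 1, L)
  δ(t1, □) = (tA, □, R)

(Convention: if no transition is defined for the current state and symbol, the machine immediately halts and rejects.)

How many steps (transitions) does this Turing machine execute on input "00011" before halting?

Execution trace:
Initial: [t0]00011
Step 1: δ(t0, 0) = (tR, 1, L) → [tR]□10011

The machine reaches the reject state tR and halts.

The machine executed 1 step before halting.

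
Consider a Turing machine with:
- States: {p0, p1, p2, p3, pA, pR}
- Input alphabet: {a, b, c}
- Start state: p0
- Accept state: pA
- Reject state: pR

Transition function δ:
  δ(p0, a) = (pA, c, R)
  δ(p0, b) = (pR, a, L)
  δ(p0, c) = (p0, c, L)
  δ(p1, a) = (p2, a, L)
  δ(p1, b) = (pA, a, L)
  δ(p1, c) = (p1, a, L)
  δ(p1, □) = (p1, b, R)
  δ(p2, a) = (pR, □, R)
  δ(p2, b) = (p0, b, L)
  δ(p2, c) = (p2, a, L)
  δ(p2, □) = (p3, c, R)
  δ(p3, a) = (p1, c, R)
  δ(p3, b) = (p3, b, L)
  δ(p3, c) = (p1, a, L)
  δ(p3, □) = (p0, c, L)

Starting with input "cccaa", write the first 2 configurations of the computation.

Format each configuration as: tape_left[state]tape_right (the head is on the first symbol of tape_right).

Transitions applied:
Step 1: δ(p0, c) = (p0, c, L)

The first 2 configurations are:
[p0]cccaa ⊢ [p0]□cccaa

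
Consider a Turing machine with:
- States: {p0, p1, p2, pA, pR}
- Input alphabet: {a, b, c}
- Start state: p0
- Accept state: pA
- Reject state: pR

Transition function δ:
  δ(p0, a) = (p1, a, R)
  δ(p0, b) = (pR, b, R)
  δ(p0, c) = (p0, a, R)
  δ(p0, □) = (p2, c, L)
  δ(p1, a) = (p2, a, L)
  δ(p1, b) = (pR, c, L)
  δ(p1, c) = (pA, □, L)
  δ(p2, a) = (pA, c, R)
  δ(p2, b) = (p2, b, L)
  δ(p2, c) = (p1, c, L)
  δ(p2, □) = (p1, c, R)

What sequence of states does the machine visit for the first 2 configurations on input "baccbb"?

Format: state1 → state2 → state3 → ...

Execution trace:
Initial: [p0]baccbb
Step 1: δ(p0, b) = (pR, b, R) → b[pR]accbb

The machine reaches the reject state pR and halts.

State sequence: p0 → pR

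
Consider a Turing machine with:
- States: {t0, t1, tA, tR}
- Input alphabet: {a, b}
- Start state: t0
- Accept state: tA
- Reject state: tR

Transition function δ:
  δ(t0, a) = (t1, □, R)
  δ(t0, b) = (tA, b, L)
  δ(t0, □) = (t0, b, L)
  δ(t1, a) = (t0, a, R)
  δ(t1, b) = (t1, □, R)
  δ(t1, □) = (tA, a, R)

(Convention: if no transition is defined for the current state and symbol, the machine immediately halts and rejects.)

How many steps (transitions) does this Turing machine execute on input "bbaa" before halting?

Execution trace:
Initial: [t0]bbaa
Step 1: δ(t0, b) = (tA, b, L) → [tA]□bbaa

The machine reaches the accept state tA and halts.

The machine executed 1 step before halting.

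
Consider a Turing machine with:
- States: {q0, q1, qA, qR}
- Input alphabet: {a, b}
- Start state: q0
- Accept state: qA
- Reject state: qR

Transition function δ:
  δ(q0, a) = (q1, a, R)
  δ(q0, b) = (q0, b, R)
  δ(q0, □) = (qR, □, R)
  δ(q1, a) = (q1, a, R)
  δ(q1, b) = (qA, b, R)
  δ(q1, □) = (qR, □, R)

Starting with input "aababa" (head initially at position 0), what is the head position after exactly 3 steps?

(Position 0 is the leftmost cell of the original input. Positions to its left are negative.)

Execution trace (head position shown):
Step 0: [q0]aababa  (head at position 0)
Step 1: move right → a[q1]ababa  (head at position 1)
Step 2: move right → aa[q1]baba  (head at position 2)
Step 3: move right → aab[qA]aba  (head at position 3)

After 3 steps, the head is at position 3.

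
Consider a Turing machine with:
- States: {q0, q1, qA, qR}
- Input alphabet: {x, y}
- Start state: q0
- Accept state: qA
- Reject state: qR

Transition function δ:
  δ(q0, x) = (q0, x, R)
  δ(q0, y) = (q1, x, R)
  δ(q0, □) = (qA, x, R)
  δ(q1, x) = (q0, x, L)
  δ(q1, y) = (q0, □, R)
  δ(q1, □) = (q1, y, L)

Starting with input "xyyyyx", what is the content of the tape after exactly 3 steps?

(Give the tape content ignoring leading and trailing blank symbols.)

Execution trace:
Initial: [q0]xyyyyx
Step 1: δ(q0, x) = (q0, x, R) → x[q0]yyyyx
Step 2: δ(q0, y) = (q1, x, R) → xx[q1]yyyx
Step 3: δ(q1, y) = (q0, □, R) → xx□[q0]yyx

After 3 steps, the tape (ignoring leading/trailing blanks) is: xx□yyx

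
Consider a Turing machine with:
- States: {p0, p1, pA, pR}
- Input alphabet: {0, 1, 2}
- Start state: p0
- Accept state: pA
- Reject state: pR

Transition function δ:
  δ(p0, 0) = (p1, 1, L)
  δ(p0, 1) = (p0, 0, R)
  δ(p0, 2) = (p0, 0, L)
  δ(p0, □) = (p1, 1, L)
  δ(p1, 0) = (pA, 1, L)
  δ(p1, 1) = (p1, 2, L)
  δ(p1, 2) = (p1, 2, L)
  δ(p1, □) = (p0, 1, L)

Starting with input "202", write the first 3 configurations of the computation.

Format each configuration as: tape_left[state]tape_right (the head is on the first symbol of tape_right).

Transitions applied:
Step 1: δ(p0, 2) = (p0, 0, L)
Step 2: δ(p0, □) = (p1, 1, L)

The first 3 configurations are:
[p0]202 ⊢ [p0]□002 ⊢ [p1]□1002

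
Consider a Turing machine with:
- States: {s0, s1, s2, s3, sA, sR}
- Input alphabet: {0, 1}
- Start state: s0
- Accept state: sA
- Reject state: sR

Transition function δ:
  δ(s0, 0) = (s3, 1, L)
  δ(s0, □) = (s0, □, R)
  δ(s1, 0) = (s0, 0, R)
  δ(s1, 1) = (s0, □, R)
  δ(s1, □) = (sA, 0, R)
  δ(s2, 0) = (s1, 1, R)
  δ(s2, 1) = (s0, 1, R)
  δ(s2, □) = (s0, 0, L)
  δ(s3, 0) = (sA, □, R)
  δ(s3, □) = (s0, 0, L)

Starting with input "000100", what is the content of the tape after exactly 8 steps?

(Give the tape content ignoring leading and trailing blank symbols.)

Execution trace:
Initial: [s0]000100
Step 1: δ(s0, 0) = (s3, 1, L) → [s3]□100100
Step 2: δ(s3, □) = (s0, 0, L) → [s0]□0100100
Step 3: δ(s0, □) = (s0, □, R) → □[s0]0100100
Step 4: δ(s0, 0) = (s3, 1, L) → [s3]□1100100
Step 5: δ(s3, □) = (s0, 0, L) → [s0]□01100100
Step 6: δ(s0, □) = (s0, □, R) → □[s0]01100100
Step 7: δ(s0, 0) = (s3, 1, L) → [s3]□11100100
Step 8: δ(s3, □) = (s0, 0, L) → [s0]□011100100

After 8 steps, the tape (ignoring leading/trailing blanks) is: 011100100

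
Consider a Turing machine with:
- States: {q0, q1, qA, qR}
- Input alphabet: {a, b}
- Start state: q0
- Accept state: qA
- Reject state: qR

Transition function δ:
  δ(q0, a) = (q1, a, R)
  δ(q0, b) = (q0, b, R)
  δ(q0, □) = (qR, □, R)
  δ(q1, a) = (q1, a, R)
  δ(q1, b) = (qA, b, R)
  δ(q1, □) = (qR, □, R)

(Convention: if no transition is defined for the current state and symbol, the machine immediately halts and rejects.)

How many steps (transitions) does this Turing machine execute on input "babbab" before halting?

Execution trace:
Initial: [q0]babbab
Step 1: δ(q0, b) = (q0, b, R) → b[q0]abbab
Step 2: δ(q0, a) = (q1, a, R) → ba[q1]bbab
Step 3: δ(q1, b) = (qA, b, R) → bab[qA]bab

The machine reaches the accept state qA and halts.

The machine executed 3 steps before halting.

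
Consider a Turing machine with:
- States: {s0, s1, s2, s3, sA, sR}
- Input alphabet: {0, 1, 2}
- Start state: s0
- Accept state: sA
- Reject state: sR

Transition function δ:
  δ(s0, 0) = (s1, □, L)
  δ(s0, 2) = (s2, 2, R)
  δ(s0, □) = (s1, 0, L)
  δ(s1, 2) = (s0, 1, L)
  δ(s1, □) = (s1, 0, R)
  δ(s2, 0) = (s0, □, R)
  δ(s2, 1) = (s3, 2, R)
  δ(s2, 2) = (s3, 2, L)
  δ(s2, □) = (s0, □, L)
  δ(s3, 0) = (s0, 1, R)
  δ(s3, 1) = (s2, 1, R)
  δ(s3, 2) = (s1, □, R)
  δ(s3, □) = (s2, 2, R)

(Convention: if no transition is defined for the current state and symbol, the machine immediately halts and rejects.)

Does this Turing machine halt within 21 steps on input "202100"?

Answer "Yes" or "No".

Execution trace:
Initial: [s0]202100
Step 1: δ(s0, 2) = (s2, 2, R) → 2[s2]02100
Step 2: δ(s2, 0) = (s0, □, R) → 2□[s0]2100
Step 3: δ(s0, 2) = (s2, 2, R) → 2□2[s2]100
Step 4: δ(s2, 1) = (s3, 2, R) → 2□22[s3]00
Step 5: δ(s3, 0) = (s0, 1, R) → 2□221[s0]0
Step 6: δ(s0, 0) = (s1, □, L) → 2□22[s1]1□

No transition is defined for δ(s1, 1). By convention the machine halts and rejects.
The machine halted after 6 steps (within the 21-step bound).

Answer: Yes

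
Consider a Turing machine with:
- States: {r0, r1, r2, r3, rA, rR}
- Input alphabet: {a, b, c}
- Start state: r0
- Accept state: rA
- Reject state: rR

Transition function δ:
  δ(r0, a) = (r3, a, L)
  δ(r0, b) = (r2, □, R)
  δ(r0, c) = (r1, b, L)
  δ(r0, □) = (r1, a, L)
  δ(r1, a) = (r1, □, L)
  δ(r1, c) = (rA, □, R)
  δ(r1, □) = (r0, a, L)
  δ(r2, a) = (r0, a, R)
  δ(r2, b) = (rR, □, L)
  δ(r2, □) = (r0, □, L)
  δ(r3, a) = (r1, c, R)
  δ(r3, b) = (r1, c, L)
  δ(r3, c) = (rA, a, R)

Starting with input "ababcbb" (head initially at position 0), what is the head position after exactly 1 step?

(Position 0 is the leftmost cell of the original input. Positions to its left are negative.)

Execution trace (head position shown):
Step 0: [r0]ababcbb  (head at position 0)
Step 1: move left → [r3]□ababcbb  (head at position -1)

After 1 step, the head is at position -1.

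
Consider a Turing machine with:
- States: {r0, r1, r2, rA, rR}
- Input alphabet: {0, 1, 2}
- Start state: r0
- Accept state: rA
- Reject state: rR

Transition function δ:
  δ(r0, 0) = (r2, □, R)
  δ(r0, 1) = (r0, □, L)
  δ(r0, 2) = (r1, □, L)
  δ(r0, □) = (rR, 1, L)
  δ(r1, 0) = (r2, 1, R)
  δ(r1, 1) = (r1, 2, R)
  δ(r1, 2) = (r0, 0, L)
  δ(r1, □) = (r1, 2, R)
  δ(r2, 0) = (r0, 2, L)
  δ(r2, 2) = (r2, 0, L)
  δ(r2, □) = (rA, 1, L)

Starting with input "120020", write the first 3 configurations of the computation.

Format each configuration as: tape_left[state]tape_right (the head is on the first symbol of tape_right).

Transitions applied:
Step 1: δ(r0, 1) = (r0, □, L)
Step 2: δ(r0, □) = (rR, 1, L)

The first 3 configurations are:
[r0]120020 ⊢ [r0]□□20020 ⊢ [rR]□1□20020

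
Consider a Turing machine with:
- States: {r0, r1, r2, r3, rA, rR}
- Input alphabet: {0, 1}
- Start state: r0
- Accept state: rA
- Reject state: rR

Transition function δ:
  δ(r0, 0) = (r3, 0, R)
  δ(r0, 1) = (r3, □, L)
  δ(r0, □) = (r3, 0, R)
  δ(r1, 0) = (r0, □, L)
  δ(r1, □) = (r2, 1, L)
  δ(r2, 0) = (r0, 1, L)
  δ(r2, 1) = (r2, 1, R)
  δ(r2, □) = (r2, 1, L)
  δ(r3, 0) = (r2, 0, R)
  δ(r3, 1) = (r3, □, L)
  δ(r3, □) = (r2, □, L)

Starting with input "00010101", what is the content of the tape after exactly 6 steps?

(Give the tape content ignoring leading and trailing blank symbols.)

Execution trace:
Initial: [r0]00010101
Step 1: δ(r0, 0) = (r3, 0, R) → 0[r3]0010101
Step 2: δ(r3, 0) = (r2, 0, R) → 00[r2]010101
Step 3: δ(r2, 0) = (r0, 1, L) → 0[r0]0110101
Step 4: δ(r0, 0) = (r3, 0, R) → 00[r3]110101
Step 5: δ(r3, 1) = (r3, □, L) → 0[r3]0□10101
Step 6: δ(r3, 0) = (r2, 0, R) → 00[r2]□10101

After 6 steps, the tape (ignoring leading/trailing blanks) is: 00□10101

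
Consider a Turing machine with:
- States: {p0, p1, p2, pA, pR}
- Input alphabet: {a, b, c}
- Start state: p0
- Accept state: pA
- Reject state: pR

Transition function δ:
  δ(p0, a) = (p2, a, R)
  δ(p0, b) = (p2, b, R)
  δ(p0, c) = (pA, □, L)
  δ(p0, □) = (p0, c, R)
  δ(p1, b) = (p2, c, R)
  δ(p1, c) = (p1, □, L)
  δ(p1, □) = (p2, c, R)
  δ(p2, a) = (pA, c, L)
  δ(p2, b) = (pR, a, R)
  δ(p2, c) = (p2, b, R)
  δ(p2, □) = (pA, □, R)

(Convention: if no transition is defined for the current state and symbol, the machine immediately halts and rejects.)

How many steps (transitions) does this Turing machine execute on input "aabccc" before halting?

Execution trace:
Initial: [p0]aabccc
Step 1: δ(p0, a) = (p2, a, R) → a[p2]abccc
Step 2: δ(p2, a) = (pA, c, L) → [pA]acbccc

The machine reaches the accept state pA and halts.

The machine executed 2 steps before halting.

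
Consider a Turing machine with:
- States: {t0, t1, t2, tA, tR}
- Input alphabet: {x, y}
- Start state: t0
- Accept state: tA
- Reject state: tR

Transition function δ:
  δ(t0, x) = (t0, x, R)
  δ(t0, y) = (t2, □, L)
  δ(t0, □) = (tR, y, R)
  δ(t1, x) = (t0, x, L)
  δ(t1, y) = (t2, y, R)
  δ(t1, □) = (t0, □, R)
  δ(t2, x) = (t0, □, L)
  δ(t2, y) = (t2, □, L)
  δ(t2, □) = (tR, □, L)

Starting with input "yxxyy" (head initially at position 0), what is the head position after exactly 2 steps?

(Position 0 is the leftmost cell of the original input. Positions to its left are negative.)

Execution trace (head position shown):
Step 0: [t0]yxxyy  (head at position 0)
Step 1: move left → [t2]□□xxyy  (head at position -1)
Step 2: move left → [tR]□□□xxyy  (head at position -2)

After 2 steps, the head is at position -2.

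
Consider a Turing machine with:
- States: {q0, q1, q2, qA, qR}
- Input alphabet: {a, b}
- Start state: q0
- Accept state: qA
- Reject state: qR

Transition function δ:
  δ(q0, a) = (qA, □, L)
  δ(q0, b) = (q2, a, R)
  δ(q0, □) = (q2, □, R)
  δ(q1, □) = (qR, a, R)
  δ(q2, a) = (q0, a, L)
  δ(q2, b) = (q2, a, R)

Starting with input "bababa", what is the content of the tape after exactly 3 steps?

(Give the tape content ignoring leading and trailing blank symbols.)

Execution trace:
Initial: [q0]bababa
Step 1: δ(q0, b) = (q2, a, R) → a[q2]ababa
Step 2: δ(q2, a) = (q0, a, L) → [q0]aababa
Step 3: δ(q0, a) = (qA, □, L) → [qA]□□ababa

The machine reaches the accept state qA and halts.

After 3 steps, the tape (ignoring leading/trailing blanks) is: ababa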